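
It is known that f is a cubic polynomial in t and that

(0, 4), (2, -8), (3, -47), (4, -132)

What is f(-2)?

48

Write f(t) = at³ + bt² + ct + d; the 4 given values yield a linear system in the 4 coefficients.
Solving, f(t) = -3t³ + 4t² - 2t + 4.
Then f(-2) = 48.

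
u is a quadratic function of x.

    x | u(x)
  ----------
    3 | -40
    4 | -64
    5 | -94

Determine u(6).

Write u(x) = ax² + bx + c; the 3 given values yield a linear system in the 3 coefficients.
Solving, u(x) = -3x² - 3x - 4.
Then u(6) = -130.

-130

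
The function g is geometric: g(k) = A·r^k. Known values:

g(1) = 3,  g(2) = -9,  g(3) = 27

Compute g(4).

-81

Consecutive ratio: -9/3 = -3, and 27/(-9) = -3, so r = -3.
Then A·(-3)^1 = 3 gives A = -1, and g(k) = -1·(-3)^k.
g(4) = -1·(-3)^4 = -81.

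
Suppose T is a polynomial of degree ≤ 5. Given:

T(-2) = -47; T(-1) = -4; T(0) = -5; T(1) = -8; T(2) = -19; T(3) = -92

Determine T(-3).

-224

First differences: 43, -1, -3, -11, -73. Second differences: -44, -2, -8, -62. Third differences: 42, -6, -54. Fourth differences: -48, -48.
Level-4 differences are constant, so T has degree 4.
Fitting a degree-4 polynomial gives T(m) = -2m^4 + 3m³ + m² - 5m - 5.
Then T(-3) = -224.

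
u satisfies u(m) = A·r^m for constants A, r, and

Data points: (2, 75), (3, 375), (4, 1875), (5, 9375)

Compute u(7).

234375

Consecutive ratio: 375/75 = 5, and 1875/375 = 5, so r = 5.
Then A·5^2 = 75 gives A = 3, and u(m) = 3·5^m.
u(7) = 3·5^7 = 234375.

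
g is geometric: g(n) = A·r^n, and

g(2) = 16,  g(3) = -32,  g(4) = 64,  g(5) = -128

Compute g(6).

256

Consecutive ratio: -32/16 = -2, and 64/(-32) = -2, so r = -2.
Then A·(-2)^2 = 16 gives A = 4, and g(n) = 4·(-2)^n.
g(6) = 4·(-2)^6 = 256.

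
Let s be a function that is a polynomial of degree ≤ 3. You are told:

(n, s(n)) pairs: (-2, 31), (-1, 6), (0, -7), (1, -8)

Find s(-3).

First differences: -25, -13, -1. Second differences: 12, 12.
Level-2 differences are constant, so s has degree 2.
Fitting a degree-2 polynomial gives s(n) = 6n² - 7n - 7.
Then s(-3) = 68.

68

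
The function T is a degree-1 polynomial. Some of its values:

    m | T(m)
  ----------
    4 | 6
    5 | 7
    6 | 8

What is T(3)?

5

First differences: 1, 1.
Level-1 differences are constant, so T has degree 1.
Fitting a degree-1 polynomial gives T(m) = m + 2.
Then T(3) = 5.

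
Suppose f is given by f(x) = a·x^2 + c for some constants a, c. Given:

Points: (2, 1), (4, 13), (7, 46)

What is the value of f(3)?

6

From f(2) = 1 and f(4) = 13: 4a + c = 1 and 16a + c = 13.
Subtracting: 12a = 12, so a = 1; then c = 1 − 1·4 = -3.
So f(x) = 1x² − 3, and f(3) = 6.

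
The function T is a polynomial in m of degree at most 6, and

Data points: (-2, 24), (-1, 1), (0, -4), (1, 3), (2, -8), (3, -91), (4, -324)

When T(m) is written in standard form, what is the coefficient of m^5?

0

First differences: -23, -5, 7, -11, -83, -233. Second differences: 18, 12, -18, -72, -150. Third differences: -6, -30, -54, -78. Fourth differences: -24, -24, -24.
Level-4 differences are constant, so T has degree 4.
Fitting a degree-4 polynomial gives T(m) = -m^4 - 3m³ + 7m² + 4m - 4.
The coefficient of m^5 is 0.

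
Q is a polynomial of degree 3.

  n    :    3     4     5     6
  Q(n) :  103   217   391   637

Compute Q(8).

1393

Write Q(n) = an³ + bn² + cn + d; the 4 given values yield a linear system in the 4 coefficients.
Solving, Q(n) = 2n³ + 6n² - 2n + 1.
Then Q(8) = 1393.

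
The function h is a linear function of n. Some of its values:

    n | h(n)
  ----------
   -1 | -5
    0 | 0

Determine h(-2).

Write h(n) = an + b; the 2 given values yield a linear system in the 2 coefficients.
Solving, h(n) = 5n.
Then h(-2) = -10.

-10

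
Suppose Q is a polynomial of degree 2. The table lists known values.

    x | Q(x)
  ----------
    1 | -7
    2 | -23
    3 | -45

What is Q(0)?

3

Write Q(x) = ax² + bx + c; the 3 given values yield a linear system in the 3 coefficients.
Solving, Q(x) = -3x² - 7x + 3.
The constant term is Q(0) = 3.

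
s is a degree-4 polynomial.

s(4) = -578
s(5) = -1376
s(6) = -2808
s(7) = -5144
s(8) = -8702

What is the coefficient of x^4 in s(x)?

Write s(x) = ax^4 + bx³ + cx² + dx + e; the 5 given values yield a linear system in the 5 coefficients.
Solving, s(x) = -2x^4 - x³ + x - 6.
The coefficient of x^4 is -2.

-2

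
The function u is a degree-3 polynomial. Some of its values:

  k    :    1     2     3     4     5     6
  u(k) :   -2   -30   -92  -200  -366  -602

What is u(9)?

-1850

First differences: -28, -62, -108, -166, -236. Second differences: -34, -46, -58, -70. Third differences: -12, -12, -12.
Level-3 differences are constant, so u has degree 3.
Fitting a degree-3 polynomial gives u(k) = -2k³ - 5k² + k + 4.
Then u(9) = -1850.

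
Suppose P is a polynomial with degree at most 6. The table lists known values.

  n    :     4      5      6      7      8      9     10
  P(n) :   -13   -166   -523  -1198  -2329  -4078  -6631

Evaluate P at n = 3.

26

First differences: -153, -357, -675, -1131, -1749, -2553. Second differences: -204, -318, -456, -618, -804. Third differences: -114, -138, -162, -186. Fourth differences: -24, -24, -24.
Level-4 differences are constant, so P has degree 4.
Fitting a degree-4 polynomial gives P(n) = -n^4 + 3n³ + 4n² - 3n - 1.
Then P(3) = 26.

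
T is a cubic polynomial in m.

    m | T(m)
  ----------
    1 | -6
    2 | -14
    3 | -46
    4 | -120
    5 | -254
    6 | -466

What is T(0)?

Write T(m) = am³ + bm² + cm + d; the 6 given values yield a linear system in the 4 coefficients.
Solving, T(m) = -3m³ + 6m² - 5m - 4.
The constant term is T(0) = -4.

-4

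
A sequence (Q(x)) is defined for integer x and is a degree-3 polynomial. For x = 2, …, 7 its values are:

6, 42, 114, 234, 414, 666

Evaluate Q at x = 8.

First differences: 36, 72, 120, 180, 252. Second differences: 36, 48, 60, 72. Third differences: 12, 12, 12.
Level-3 differences are constant, so Q has degree 3.
Extending the table by one column gives the next first difference 336, so Q(8) = 666 + 336 = 1002.

1002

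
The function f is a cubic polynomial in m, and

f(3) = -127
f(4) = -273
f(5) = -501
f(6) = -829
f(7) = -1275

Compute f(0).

First differences: -146, -228, -328, -446. Second differences: -82, -100, -118. Third differences: -18, -18.
Level-3 differences are constant, so f has degree 3.
Fitting a degree-3 polynomial gives f(m) = -3m³ - 5m² - 1.
Then f(0) = -1.

-1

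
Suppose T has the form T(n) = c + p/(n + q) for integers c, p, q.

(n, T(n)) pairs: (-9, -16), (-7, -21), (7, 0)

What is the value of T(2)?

6

(T(n) − c)(n + q) = p for each data point; the three points give a linear system in c and q, then p follows.
Solving: c = -6, q = 3, p = 60, so T(n) = -6 + 60/(n + 3).
Then T(2) = -6 + 60/5 = 6.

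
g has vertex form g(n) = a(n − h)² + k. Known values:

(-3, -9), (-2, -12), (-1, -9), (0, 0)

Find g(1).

15

First differences -3, 3, 9; second difference 6 = 2a, so a = 3.
Expanding, the n-coefficient is −2ah = -6h; matching it to the data gives h = -2, and then k = -12.
So g(n) = 3(n + 2)² − 12.
g(1) = 3·3² − 12 = 15.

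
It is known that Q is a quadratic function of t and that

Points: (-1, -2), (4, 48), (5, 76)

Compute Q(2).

10

Write Q(t) = at² + bt + c; the 3 given values yield a linear system in the 3 coefficients.
Solving, Q(t) = 3t² + t - 4.
Then Q(2) = 10.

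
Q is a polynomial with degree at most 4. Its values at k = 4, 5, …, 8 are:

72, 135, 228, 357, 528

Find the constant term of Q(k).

First differences: 63, 93, 129, 171. Second differences: 30, 36, 42. Third differences: 6, 6.
Level-3 differences are constant, so Q has degree 3.
Fitting a degree-3 polynomial gives Q(k) = k³ + 2k.
The constant term is Q(0) = 0.

0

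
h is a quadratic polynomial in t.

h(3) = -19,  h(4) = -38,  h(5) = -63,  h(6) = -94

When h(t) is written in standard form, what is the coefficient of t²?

First differences: -19, -25, -31. Second differences: -6, -6.
Level-2 differences are constant, so h has degree 2.
Fitting a degree-2 polynomial gives h(t) = -3t² + 2t + 2.
The coefficient of t² is -3.

-3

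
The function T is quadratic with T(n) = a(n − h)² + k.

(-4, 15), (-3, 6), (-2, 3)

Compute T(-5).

30

First differences -9, -3; second difference 6 = 2a, so a = 3.
Expanding, the n-coefficient is −2ah = -6h; matching it to the data gives h = -2, and then k = 3.
So T(n) = 3(n + 2)² + 3.
T(-5) = 3·(-3)² + 3 = 30.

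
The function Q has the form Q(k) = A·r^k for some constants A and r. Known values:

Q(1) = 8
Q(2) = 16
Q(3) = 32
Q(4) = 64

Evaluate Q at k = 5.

Consecutive ratio: 16/8 = 2, and 32/16 = 2, so r = 2.
Then A·2^1 = 8 gives A = 4, and Q(k) = 4·2^k.
Q(5) = 4·2^5 = 128.

128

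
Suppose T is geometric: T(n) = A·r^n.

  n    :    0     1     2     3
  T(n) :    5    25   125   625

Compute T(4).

Consecutive ratio: 25/5 = 5, and 125/25 = 5, so r = 5.
Then A·5^0 = 5 gives A = 5, and T(n) = 5·5^n.
T(4) = 5·5^4 = 3125.

3125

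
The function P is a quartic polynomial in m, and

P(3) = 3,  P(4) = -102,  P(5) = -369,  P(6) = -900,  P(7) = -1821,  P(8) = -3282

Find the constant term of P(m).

6

First differences: -105, -267, -531, -921, -1461. Second differences: -162, -264, -390, -540. Third differences: -102, -126, -150. Fourth differences: -24, -24.
Level-4 differences are constant, so P has degree 4.
Fitting a degree-4 polynomial gives P(m) = -m^4 + m³ + 4m² + 5m + 6.
The constant term is P(0) = 6.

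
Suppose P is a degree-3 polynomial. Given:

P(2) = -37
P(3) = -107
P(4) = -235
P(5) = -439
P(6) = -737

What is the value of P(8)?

First differences: -70, -128, -204, -298. Second differences: -58, -76, -94. Third differences: -18, -18.
Level-3 differences are constant, so P has degree 3.
Fitting a degree-3 polynomial gives P(k) = -3k³ - 2k² - 3k + 1.
Then P(8) = -1687.

-1687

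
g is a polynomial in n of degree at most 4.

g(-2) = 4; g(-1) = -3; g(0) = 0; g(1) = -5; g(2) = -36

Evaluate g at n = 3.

-111

Write g(n) = an^4 + bn³ + cn² + dn + e; the 5 given values yield a linear system in the 5 coefficients.
Solving, the leading coefficient vanishes, and g(n) = -3n³ - 4n² + 2n.
Then g(3) = -111.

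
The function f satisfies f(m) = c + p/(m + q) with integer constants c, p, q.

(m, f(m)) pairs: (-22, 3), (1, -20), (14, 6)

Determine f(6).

(f(m) − c)(m + q) = p for each data point; the three points give a linear system in c and q, then p follows.
Solving: c = 4, q = -2, p = 24, so f(m) = 4 + 24/(m − 2).
Then f(6) = 4 + 24/4 = 10.

10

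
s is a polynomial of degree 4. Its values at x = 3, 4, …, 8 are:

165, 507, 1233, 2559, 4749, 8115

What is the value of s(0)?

Write s(x) = ax^4 + bx³ + cx² + dx + e; the 6 given values yield a linear system in the 5 coefficients.
Solving, s(x) = 2x^4 - 2x² + 6x + 3.
Then s(0) = 3.

3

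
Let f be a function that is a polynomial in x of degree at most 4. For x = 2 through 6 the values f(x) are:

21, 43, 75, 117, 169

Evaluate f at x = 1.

Write f(x) = ax^4 + bx³ + cx² + dx + e; the 5 given values yield a linear system in the 5 coefficients.
Solving, the top 2 coefficients vanish, and f(x) = 5x² - 3x + 7.
Then f(1) = 9.

9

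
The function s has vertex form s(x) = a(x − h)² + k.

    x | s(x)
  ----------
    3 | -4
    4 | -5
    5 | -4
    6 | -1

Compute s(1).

First differences -1, 1, 3; second difference 2 = 2a, so a = 1.
Expanding, the x-coefficient is −2ah = -2h; matching it to the data gives h = 4, and then k = -5.
So s(x) = 1(x − 4)² − 5.
s(1) = 1·(-3)² − 5 = 4.

4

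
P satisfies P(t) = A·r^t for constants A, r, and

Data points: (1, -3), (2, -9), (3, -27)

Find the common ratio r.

3

Consecutive ratio: -9/(-3) = 3, and -27/(-9) = 3, so r = 3.
Then A·3^1 = -3 gives A = -1, and P(t) = -1·3^t.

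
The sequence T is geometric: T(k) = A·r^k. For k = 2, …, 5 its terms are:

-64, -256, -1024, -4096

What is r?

4

Consecutive ratio: -256/(-64) = 4, and -1024/(-256) = 4, so r = 4.
Then A·4^2 = -64 gives A = -4, and T(k) = -4·4^k.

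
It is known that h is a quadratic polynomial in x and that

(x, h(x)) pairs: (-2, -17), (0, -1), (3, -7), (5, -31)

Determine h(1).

Write h(x) = ax² + bx + c; the 4 given values yield a linear system in the 3 coefficients.
Solving, h(x) = -2x² + 4x - 1.
Then h(1) = 1.

1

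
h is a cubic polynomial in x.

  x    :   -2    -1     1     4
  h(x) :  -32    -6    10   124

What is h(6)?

Write h(x) = ax³ + bx² + cx + d; the 4 given values yield a linear system in the 4 coefficients.
Solving, h(x) = 2x³ - 2x² + 6x + 4.
Then h(6) = 400.

400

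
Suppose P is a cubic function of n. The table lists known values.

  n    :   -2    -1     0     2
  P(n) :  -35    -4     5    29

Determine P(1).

10

Write P(n) = an³ + bn² + cn + d; the 4 given values yield a linear system in the 4 coefficients.
Solving, P(n) = 3n³ - 2n² + 4n + 5.
Then P(1) = 10.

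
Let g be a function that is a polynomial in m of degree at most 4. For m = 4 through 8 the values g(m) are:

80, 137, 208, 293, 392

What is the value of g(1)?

-7

First differences: 57, 71, 85, 99. Second differences: 14, 14, 14.
Level-2 differences are constant, so g has degree 2.
Fitting a degree-2 polynomial gives g(m) = 7m² - 6m - 8.
Then g(1) = -7.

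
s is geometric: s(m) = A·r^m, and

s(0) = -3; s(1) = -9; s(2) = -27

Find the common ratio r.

Consecutive ratio: -9/(-3) = 3, and -27/(-9) = 3, so r = 3.
Then A·3^0 = -3 gives A = -3, and s(m) = -3·3^m.

3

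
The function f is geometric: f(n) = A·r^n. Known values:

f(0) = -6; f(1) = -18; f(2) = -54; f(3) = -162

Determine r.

Consecutive ratio: -18/(-6) = 3, and -54/(-18) = 3, so r = 3.
Then A·3^0 = -6 gives A = -6, and f(n) = -6·3^n.

3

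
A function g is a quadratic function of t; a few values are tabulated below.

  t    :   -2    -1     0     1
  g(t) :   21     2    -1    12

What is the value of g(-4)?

First differences: -19, -3, 13. Second differences: 16, 16.
Level-2 differences are constant, so g has degree 2.
Fitting a degree-2 polynomial gives g(t) = 8t² + 5t - 1.
Then g(-4) = 107.

107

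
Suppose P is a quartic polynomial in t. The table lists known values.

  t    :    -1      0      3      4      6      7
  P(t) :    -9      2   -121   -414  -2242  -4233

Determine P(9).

-11869

Write P(t) = at^4 + bt³ + ct² + dt + e; the 6 given values yield a linear system in the 5 coefficients.
Solving, P(t) = -2t^4 + 2t³ - 3t² + 4t + 2.
Then P(9) = -11869.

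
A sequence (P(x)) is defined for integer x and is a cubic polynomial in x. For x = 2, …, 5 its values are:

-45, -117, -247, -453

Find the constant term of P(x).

-3

Write P(x) = ax³ + bx² + cx + d; the 4 given values yield a linear system in the 4 coefficients.
Solving, P(x) = -3x³ - 2x² - 5x - 3.
The constant term is P(0) = -3.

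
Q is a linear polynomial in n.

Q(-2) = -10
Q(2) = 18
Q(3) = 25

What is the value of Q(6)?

Write Q(n) = an + b; the 3 given values yield a linear system in the 2 coefficients.
Solving, Q(n) = 7n + 4.
Then Q(6) = 46.

46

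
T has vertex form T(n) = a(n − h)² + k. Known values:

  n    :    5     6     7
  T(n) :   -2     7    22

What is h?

First differences 9, 15; second difference 6 = 2a, so a = 3.
Expanding, the n-coefficient is −2ah = -6h; matching it to the data gives h = 4, and then k = -5.
So T(n) = 3(n − 4)² − 5.
Hence h = 4.

4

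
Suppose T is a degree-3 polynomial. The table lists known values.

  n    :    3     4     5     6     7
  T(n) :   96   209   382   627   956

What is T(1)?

First differences: 113, 173, 245, 329. Second differences: 60, 72, 84. Third differences: 12, 12.
Level-3 differences are constant, so T has degree 3.
Fitting a degree-3 polynomial gives T(n) = 2n³ + 6n² - 3n - 3.
Then T(1) = 2.

2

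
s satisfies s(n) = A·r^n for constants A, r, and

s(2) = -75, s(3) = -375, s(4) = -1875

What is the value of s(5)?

Consecutive ratio: -375/(-75) = 5, and -1875/(-375) = 5, so r = 5.
Then A·5^2 = -75 gives A = -3, and s(n) = -3·5^n.
s(5) = -3·5^5 = -9375.

-9375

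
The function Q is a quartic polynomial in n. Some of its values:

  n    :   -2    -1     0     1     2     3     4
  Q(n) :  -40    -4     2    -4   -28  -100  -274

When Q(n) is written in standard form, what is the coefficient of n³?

First differences: 36, 6, -6, -24, -72, -174. Second differences: -30, -12, -18, -48, -102. Third differences: 18, -6, -30, -54. Fourth differences: -24, -24, -24.
Level-4 differences are constant, so Q has degree 4.
Fitting a degree-4 polynomial gives Q(n) = -n^4 + n³ - 5n² - n + 2.
The coefficient of n³ is 1.

1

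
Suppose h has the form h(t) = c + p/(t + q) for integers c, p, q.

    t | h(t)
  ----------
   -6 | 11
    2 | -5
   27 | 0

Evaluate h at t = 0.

-9

(h(t) − c)(t + q) = p for each data point; the three points give a linear system in c and q, then p follows.
Solving: c = 1, q = 3, p = -30, so h(t) = 1 − 30/(t + 3).
Then h(0) = 1 − 30/3 = -9.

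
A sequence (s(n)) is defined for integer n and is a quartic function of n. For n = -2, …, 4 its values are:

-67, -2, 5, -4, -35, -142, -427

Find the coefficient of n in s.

Write s(n) = an^4 + bn³ + cn² + dn + e; the 7 given values yield a linear system in the 5 coefficients.
Solving, s(n) = -2n^4 + 3n³ - 6n² - 4n + 5.
The coefficient of n is -4.

-4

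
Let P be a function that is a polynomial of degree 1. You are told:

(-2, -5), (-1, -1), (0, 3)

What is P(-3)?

First differences: 4, 4.
Level-1 differences are constant, so P has degree 1.
Fitting a degree-1 polynomial gives P(k) = 4k + 3.
Then P(-3) = -9.

-9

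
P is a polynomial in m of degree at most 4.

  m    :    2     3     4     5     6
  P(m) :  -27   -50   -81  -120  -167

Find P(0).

First differences: -23, -31, -39, -47. Second differences: -8, -8, -8.
Level-2 differences are constant, so P has degree 2.
Fitting a degree-2 polynomial gives P(m) = -4m² - 3m - 5.
Then P(0) = -5.

-5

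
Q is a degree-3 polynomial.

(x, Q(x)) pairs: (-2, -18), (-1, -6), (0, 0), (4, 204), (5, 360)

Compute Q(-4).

Write Q(x) = ax³ + bx² + cx + d; the 5 given values yield a linear system in the 4 coefficients.
Solving, Q(x) = 2x³ + 3x² + 7x.
Then Q(-4) = -108.

-108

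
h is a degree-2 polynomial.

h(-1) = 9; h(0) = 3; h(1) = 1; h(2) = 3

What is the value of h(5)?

33

Write h(m) = am² + bm + c; the 4 given values yield a linear system in the 3 coefficients.
Solving, h(m) = 2m² - 4m + 3.
Then h(5) = 33.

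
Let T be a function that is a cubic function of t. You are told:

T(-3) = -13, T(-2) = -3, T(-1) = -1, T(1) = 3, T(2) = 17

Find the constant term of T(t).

-1

Write T(t) = at³ + bt² + ct + d; the 5 given values yield a linear system in the 4 coefficients.
Solving, T(t) = t³ + 2t² + t - 1.
The constant term is T(0) = -1.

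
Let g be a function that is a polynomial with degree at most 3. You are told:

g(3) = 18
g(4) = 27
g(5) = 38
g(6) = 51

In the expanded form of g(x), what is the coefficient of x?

2

First differences: 9, 11, 13. Second differences: 2, 2.
Level-2 differences are constant, so g has degree 2.
Fitting a degree-2 polynomial gives g(x) = x² + 2x + 3.
The coefficient of x is 2.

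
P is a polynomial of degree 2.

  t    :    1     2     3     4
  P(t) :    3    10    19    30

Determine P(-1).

-5

Write P(t) = at² + bt + c; the 4 given values yield a linear system in the 3 coefficients.
Solving, P(t) = t² + 4t - 2.
Then P(-1) = -5.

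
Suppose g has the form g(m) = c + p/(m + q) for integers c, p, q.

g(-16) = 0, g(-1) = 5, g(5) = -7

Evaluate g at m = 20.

-2

(g(m) − c)(m + q) = p for each data point; the three points give a linear system in c and q, then p follows.
Solving: c = -1, q = -2, p = -18, so g(m) = -1 − 18/(m − 2).
Then g(20) = -1 − 18/18 = -2.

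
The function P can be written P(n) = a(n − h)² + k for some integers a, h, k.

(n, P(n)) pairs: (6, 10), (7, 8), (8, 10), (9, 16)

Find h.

First differences -2, 2, 6; second difference 4 = 2a, so a = 2.
Expanding, the n-coefficient is −2ah = -4h; matching it to the data gives h = 7, and then k = 8.
So P(n) = 2(n − 7)² + 8.
Hence h = 7.

7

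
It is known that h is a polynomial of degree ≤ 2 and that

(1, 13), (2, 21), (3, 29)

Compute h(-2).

Write h(x) = ax² + bx + c; the 3 given values yield a linear system in the 3 coefficients.
Solving, the leading coefficient vanishes, and h(x) = 8x + 5.
Then h(-2) = -11.

-11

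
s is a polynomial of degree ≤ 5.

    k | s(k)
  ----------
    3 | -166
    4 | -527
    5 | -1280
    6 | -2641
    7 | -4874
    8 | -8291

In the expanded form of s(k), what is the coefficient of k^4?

First differences: -361, -753, -1361, -2233, -3417. Second differences: -392, -608, -872, -1184. Third differences: -216, -264, -312. Fourth differences: -48, -48.
Level-4 differences are constant, so s has degree 4.
Fitting a degree-4 polynomial gives s(k) = -2k^4 - 2k² + 3k + 5.
The coefficient of k^4 is -2.

-2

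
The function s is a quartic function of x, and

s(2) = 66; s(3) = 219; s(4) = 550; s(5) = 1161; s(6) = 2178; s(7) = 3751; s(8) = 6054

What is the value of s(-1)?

First differences: 153, 331, 611, 1017, 1573, 2303. Second differences: 178, 280, 406, 556, 730. Third differences: 102, 126, 150, 174. Fourth differences: 24, 24, 24.
Level-4 differences are constant, so s has degree 4.
Fitting a degree-4 polynomial gives s(x) = x^4 + 3x³ + 7x² - 4x + 6.
Then s(-1) = 15.

15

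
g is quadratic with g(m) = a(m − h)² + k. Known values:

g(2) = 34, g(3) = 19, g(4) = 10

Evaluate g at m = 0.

First differences -15, -9; second difference 6 = 2a, so a = 3.
Expanding, the m-coefficient is −2ah = -6h; matching it to the data gives h = 5, and then k = 7.
So g(m) = 3(m − 5)² + 7.
g(0) = 3·(-5)² + 7 = 82.

82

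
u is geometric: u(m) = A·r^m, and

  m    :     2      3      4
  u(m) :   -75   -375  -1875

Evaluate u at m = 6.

Consecutive ratio: -375/(-75) = 5, and -1875/(-375) = 5, so r = 5.
Then A·5^2 = -75 gives A = -3, and u(m) = -3·5^m.
u(6) = -3·5^6 = -46875.

-46875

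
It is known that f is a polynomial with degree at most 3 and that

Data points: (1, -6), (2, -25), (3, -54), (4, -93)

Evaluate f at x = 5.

-142

First differences: -19, -29, -39. Second differences: -10, -10.
Level-2 differences are constant, so f has degree 2.
Fitting a degree-2 polynomial gives f(x) = -5x² - 4x + 3.
Then f(5) = -142.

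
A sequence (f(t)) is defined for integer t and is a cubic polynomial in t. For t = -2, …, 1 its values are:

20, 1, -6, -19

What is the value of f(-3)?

Write f(t) = at³ + bt² + ct + d; the 4 given values yield a linear system in the 4 coefficients.
Solving, f(t) = -3t³ - 3t² - 7t - 6.
Then f(-3) = 69.

69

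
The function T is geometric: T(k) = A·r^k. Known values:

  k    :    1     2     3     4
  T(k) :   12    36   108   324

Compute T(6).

2916

Consecutive ratio: 36/12 = 3, and 108/36 = 3, so r = 3.
Then A·3^1 = 12 gives A = 4, and T(k) = 4·3^k.
T(6) = 4·3^6 = 2916.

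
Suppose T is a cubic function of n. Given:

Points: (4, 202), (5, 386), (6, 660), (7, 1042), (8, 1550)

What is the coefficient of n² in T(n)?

0

First differences: 184, 274, 382, 508. Second differences: 90, 108, 126. Third differences: 18, 18.
Level-3 differences are constant, so T has degree 3.
Fitting a degree-3 polynomial gives T(n) = 3n³ + n + 6.
The coefficient of n² is 0.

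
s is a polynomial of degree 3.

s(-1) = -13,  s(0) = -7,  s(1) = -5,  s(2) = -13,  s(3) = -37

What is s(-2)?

Write s(m) = am³ + bm² + cm + d; the 5 given values yield a linear system in the 4 coefficients.
Solving, s(m) = -m³ - 2m² + 5m - 7.
Then s(-2) = -17.

-17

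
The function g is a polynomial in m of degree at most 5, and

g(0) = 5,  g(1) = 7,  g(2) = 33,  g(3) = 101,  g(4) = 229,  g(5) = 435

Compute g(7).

Write g(m) = am^5 + bm^4 + cm³ + dm² + em + p; the 6 given values yield a linear system in the 6 coefficients.
Solving, the top 2 coefficients vanish, and g(m) = 3m³ + 3m² - 4m + 5.
Then g(7) = 1153.

1153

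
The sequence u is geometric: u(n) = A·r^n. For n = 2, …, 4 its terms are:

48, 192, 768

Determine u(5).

Consecutive ratio: 192/48 = 4, and 768/192 = 4, so r = 4.
Then A·4^2 = 48 gives A = 3, and u(n) = 3·4^n.
u(5) = 3·4^5 = 3072.

3072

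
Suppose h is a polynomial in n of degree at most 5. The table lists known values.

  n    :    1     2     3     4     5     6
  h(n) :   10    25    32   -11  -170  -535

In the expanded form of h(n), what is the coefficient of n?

First differences: 15, 7, -43, -159, -365. Second differences: -8, -50, -116, -206. Third differences: -42, -66, -90. Fourth differences: -24, -24.
Level-4 differences are constant, so h has degree 4.
Fitting a degree-4 polynomial gives h(n) = -n^4 + 3n³ + 3n² + 5.
The coefficient of n is 0.

0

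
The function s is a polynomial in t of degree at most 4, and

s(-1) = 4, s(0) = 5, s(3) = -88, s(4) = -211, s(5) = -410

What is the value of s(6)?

Write s(t) = at^4 + bt³ + ct² + dt + e; the 5 given values yield a linear system in the 5 coefficients.
Solving, the leading coefficient vanishes, and s(t) = -3t³ - 2t² + 2t + 5.
Then s(6) = -703.

-703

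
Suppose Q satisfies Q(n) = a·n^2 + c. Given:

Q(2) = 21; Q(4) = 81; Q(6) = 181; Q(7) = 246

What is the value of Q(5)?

126

From Q(2) = 21 and Q(4) = 81: 4a + c = 21 and 16a + c = 81.
Subtracting: 12a = 60, so a = 5; then c = 21 − 5·4 = 1.
So Q(n) = 5n² + 1, and Q(5) = 126.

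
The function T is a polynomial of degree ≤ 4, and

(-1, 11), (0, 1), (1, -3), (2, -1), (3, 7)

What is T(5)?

First differences: -10, -4, 2, 8. Second differences: 6, 6, 6.
Level-2 differences are constant, so T has degree 2.
Fitting a degree-2 polynomial gives T(n) = 3n² - 7n + 1.
Then T(5) = 41.

41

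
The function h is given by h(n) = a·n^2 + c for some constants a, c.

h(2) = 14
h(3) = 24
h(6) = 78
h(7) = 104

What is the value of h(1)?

From h(2) = 14 and h(3) = 24: 4a + c = 14 and 9a + c = 24.
Subtracting: 5a = 10, so a = 2; then c = 14 − 2·4 = 6.
So h(n) = 2n² + 6, and h(1) = 8.

8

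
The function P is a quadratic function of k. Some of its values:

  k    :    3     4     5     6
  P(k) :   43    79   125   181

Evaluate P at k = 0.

First differences: 36, 46, 56. Second differences: 10, 10.
Level-2 differences are constant, so P has degree 2.
Fitting a degree-2 polynomial gives P(k) = 5k² + k - 5.
Then P(0) = -5.

-5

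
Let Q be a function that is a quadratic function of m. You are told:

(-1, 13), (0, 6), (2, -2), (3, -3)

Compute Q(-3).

Write Q(m) = am² + bm + c; the 4 given values yield a linear system in the 3 coefficients.
Solving, Q(m) = m² - 6m + 6.
Then Q(-3) = 33.

33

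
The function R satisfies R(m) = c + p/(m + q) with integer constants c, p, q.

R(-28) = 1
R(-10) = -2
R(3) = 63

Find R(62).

4

(R(m) − c)(m + q) = p for each data point; the three points give a linear system in c and q, then p follows.
Solving: c = 3, q = -2, p = 60, so R(m) = 3 + 60/(m − 2).
Then R(62) = 3 + 60/60 = 4.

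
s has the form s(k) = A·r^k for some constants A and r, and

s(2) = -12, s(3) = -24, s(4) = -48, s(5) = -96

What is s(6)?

-192

Consecutive ratio: -24/(-12) = 2, and -48/(-24) = 2, so r = 2.
Then A·2^2 = -12 gives A = -3, and s(k) = -3·2^k.
s(6) = -3·2^6 = -192.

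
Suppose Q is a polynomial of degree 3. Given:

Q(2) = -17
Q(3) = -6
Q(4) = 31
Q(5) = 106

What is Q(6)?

Write Q(x) = ax³ + bx² + cx + d; the 4 given values yield a linear system in the 4 coefficients.
Solving, Q(x) = 2x³ - 5x² - 2x - 9.
Then Q(6) = 231.

231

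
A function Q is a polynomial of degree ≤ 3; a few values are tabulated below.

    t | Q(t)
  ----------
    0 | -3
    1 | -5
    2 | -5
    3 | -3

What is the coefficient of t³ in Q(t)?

0

Write Q(t) = at³ + bt² + ct + d; the 4 given values yield a linear system in the 4 coefficients.
Solving, the leading coefficient vanishes, and Q(t) = t² - 3t - 3.
The coefficient of t³ is 0.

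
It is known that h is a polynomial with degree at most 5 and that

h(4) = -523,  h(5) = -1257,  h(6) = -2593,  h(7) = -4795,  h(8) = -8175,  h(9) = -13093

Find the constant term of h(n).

-7

Write h(n) = an^5 + bn^4 + cn³ + dn² + en + p; the 6 given values yield a linear system in the 6 coefficients.
Solving, the leading coefficient vanishes, and h(n) = -2n^4 + n² - 5n - 7.
The constant term is h(0) = -7.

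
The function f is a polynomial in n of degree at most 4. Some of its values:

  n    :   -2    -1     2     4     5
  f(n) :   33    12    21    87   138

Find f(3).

Write f(n) = an^4 + bn³ + cn² + dn + e; the 5 given values yield a linear system in the 5 coefficients.
Solving, the top 2 coefficients vanish, and f(n) = 6n² - 3n + 3.
Then f(3) = 48.

48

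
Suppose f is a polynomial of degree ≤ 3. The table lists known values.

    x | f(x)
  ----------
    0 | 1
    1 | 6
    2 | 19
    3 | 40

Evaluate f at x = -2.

First differences: 5, 13, 21. Second differences: 8, 8.
Level-2 differences are constant, so f has degree 2.
Fitting a degree-2 polynomial gives f(x) = 4x² + x + 1.
Then f(-2) = 15.

15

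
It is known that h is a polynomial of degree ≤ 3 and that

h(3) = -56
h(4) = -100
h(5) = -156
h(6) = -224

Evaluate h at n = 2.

-24

First differences: -44, -56, -68. Second differences: -12, -12.
Level-2 differences are constant, so h has degree 2.
Fitting a degree-2 polynomial gives h(n) = -6n² - 2n + 4.
Then h(2) = -24.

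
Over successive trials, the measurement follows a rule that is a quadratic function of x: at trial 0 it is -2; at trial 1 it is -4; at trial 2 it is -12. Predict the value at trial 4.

Write the value at x as g(x).
Write g(x) = ax² + bx + c; the 3 given values yield a linear system in the 3 coefficients.
Solving, g(x) = -3x² + x - 2.
Then g(4) = -46.

-46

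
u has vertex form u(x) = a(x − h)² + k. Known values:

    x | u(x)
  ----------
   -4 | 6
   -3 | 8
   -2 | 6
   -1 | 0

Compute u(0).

-10

First differences 2, -2, -6; second difference -4 = 2a, so a = -2.
Expanding, the x-coefficient is −2ah = 4h; matching it to the data gives h = -3, and then k = 8.
So u(x) = -2(x + 3)² + 8.
u(0) = -2·3² + 8 = -10.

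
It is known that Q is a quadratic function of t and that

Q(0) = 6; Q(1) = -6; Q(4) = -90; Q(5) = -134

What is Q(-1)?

10

Write Q(t) = at² + bt + c; the 4 given values yield a linear system in the 3 coefficients.
Solving, Q(t) = -4t² - 8t + 6.
Then Q(-1) = 10.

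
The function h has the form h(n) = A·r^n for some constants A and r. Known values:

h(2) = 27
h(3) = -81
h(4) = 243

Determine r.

-3

Consecutive ratio: -81/27 = -3, and 243/(-81) = -3, so r = -3.
Then A·(-3)^2 = 27 gives A = 3, and h(n) = 3·(-3)^n.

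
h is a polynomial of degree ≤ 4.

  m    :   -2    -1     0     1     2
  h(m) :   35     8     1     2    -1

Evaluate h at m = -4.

197

Write h(m) = am^4 + bm³ + cm² + dm + e; the 5 given values yield a linear system in the 5 coefficients.
Solving, the leading coefficient vanishes, and h(m) = -2m³ + 4m² - m + 1.
Then h(-4) = 197.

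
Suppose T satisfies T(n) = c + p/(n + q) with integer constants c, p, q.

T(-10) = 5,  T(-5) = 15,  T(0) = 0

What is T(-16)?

4

(T(n) − c)(n + q) = p for each data point; the three points give a linear system in c and q, then p follows.
Solving: c = 3, q = 4, p = -12, so T(n) = 3 − 12/(n + 4).
Then T(-16) = 3 − 12/(-12) = 4.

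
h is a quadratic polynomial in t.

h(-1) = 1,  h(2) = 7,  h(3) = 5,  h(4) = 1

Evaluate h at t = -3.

-13

Write h(t) = at² + bt + c; the 4 given values yield a linear system in the 3 coefficients.
Solving, h(t) = -t² + 3t + 5.
Then h(-3) = -13.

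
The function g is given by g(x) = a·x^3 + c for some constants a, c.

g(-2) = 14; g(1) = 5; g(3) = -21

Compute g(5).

From g(-2) = 14 and g(1) = 5: -8a + c = 14 and 1a + c = 5.
Subtracting: 9a = -9, so a = -1; then c = 14 − (-1)·(-8) = 6.
So g(x) = -1x³ + 6, and g(5) = -119.

-119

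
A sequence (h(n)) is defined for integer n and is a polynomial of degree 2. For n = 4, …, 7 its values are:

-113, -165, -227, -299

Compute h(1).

-17

Write h(n) = an² + bn + c; the 4 given values yield a linear system in the 3 coefficients.
Solving, h(n) = -5n² - 7n - 5.
Then h(1) = -17.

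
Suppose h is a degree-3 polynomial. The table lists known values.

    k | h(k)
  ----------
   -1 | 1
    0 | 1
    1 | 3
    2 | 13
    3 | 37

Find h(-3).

First differences: 0, 2, 10, 24. Second differences: 2, 8, 14. Third differences: 6, 6.
Level-3 differences are constant, so h has degree 3.
Fitting a degree-3 polynomial gives h(k) = k³ + k² + 1.
Then h(-3) = -17.

-17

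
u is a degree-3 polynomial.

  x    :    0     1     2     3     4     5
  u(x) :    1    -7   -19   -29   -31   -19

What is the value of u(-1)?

Write u(x) = ax³ + bx² + cx + d; the 6 given values yield a linear system in the 4 coefficients.
Solving, u(x) = x³ - 5x² - 4x + 1.
Then u(-1) = -1.

-1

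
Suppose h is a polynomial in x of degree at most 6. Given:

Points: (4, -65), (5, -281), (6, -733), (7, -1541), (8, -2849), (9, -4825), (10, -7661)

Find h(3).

First differences: -216, -452, -808, -1308, -1976, -2836. Second differences: -236, -356, -500, -668, -860. Third differences: -120, -144, -168, -192. Fourth differences: -24, -24, -24.
Level-4 differences are constant, so h has degree 4.
Fitting a degree-4 polynomial gives h(x) = -x^4 + 2x³ + 3x² + 4x - 1.
Then h(3) = 11.

11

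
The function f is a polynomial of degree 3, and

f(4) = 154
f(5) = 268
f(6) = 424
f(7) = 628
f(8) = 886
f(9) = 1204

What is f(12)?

2578

Write f(t) = at³ + bt² + ct + d; the 6 given values yield a linear system in the 4 coefficients.
Solving, f(t) = t³ + 6t² - t - 2.
Then f(12) = 2578.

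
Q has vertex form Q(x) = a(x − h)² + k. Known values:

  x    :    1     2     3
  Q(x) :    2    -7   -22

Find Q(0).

5

First differences -9, -15; second difference -6 = 2a, so a = -3.
Expanding, the x-coefficient is −2ah = 6h; matching it to the data gives h = 0, and then k = 5.
So Q(x) = -3(x + 0)² + 5.
Q(0) = -3·0² + 5 = 5.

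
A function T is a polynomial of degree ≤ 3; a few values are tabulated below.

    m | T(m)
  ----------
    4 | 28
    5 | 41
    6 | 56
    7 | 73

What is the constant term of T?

First differences: 13, 15, 17. Second differences: 2, 2.
Level-2 differences are constant, so T has degree 2.
Fitting a degree-2 polynomial gives T(m) = m² + 4m - 4.
The constant term is T(0) = -4.

-4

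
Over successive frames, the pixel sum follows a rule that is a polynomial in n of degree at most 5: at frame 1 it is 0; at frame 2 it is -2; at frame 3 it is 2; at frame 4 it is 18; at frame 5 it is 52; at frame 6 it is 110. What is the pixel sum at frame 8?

Write the value at n as P(n).
First differences: -2, 4, 16, 34, 58. Second differences: 6, 12, 18, 24. Third differences: 6, 6, 6.
Level-3 differences are constant, so P has degree 3.
Fitting a degree-3 polynomial gives P(n) = n³ - 3n² + 2.
Then P(8) = 322.

322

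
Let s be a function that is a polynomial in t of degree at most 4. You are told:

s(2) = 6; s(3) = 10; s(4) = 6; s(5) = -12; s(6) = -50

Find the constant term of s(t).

-2

First differences: 4, -4, -18, -38. Second differences: -8, -14, -20. Third differences: -6, -6.
Level-3 differences are constant, so s has degree 3.
Fitting a degree-3 polynomial gives s(t) = -t³ + 5t² - 2t - 2.
The constant term is s(0) = -2.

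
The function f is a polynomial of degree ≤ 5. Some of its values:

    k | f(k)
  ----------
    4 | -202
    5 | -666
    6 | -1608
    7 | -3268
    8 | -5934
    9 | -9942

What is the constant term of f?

-6

First differences: -464, -942, -1660, -2666, -4008. Second differences: -478, -718, -1006, -1342. Third differences: -240, -288, -336. Fourth differences: -48, -48.
Level-4 differences are constant, so f has degree 4.
Fitting a degree-4 polynomial gives f(k) = -2k^4 + 4k³ + 3k² + 3k - 6.
The constant term is f(0) = -6.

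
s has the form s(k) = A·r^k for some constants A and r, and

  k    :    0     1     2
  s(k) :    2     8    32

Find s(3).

Consecutive ratio: 8/2 = 4, and 32/8 = 4, so r = 4.
Then A·4^0 = 2 gives A = 2, and s(k) = 2·4^k.
s(3) = 2·4^3 = 128.

128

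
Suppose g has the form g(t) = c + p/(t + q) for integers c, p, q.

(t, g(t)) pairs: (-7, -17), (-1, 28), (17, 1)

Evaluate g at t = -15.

-7

(g(t) − c)(t + q) = p for each data point; the three points give a linear system in c and q, then p follows.
Solving: c = -2, q = 3, p = 60, so g(t) = -2 + 60/(t + 3).
Then g(-15) = -2 + 60/(-12) = -7.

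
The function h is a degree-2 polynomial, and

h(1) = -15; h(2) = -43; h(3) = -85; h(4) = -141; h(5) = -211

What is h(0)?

Write h(m) = am² + bm + c; the 5 given values yield a linear system in the 3 coefficients.
Solving, h(m) = -7m² - 7m - 1.
The constant term is h(0) = -1.

-1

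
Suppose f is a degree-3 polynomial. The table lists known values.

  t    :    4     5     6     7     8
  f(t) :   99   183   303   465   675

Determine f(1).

3

First differences: 84, 120, 162, 210. Second differences: 36, 42, 48. Third differences: 6, 6.
Level-3 differences are constant, so f has degree 3.
Fitting a degree-3 polynomial gives f(t) = t³ + 3t² - 4t + 3.
Then f(1) = 3.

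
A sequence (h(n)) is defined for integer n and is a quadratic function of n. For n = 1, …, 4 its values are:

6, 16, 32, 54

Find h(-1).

First differences: 10, 16, 22. Second differences: 6, 6.
Level-2 differences are constant, so h has degree 2.
Fitting a degree-2 polynomial gives h(n) = 3n² + n + 2.
Then h(-1) = 4.

4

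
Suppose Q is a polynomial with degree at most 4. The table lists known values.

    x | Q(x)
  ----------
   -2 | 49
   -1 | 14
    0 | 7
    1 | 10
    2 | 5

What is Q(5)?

First differences: -35, -7, 3, -5. Second differences: 28, 10, -8. Third differences: -18, -18.
Level-3 differences are constant, so Q has degree 3.
Fitting a degree-3 polynomial gives Q(x) = -3x³ + 5x² + x + 7.
Then Q(5) = -238.

-238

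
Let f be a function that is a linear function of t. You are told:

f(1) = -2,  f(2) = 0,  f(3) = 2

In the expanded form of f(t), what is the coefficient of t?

First differences: 2, 2.
Level-1 differences are constant, so f has degree 1.
Fitting a degree-1 polynomial gives f(t) = 2t - 4.
The coefficient of t is 2.

2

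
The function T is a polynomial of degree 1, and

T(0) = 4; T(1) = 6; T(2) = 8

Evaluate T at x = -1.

2

First differences: 2, 2.
Level-1 differences are constant, so T has degree 1.
Fitting a degree-1 polynomial gives T(x) = 2x + 4.
Then T(-1) = 2.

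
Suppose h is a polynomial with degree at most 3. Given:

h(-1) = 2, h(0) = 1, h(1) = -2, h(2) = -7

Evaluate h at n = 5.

First differences: -1, -3, -5. Second differences: -2, -2.
Level-2 differences are constant, so h has degree 2.
Fitting a degree-2 polynomial gives h(n) = -n² - 2n + 1.
Then h(5) = -34.

-34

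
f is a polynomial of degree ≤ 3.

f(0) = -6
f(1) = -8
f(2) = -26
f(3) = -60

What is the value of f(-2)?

-50

First differences: -2, -18, -34. Second differences: -16, -16.
Level-2 differences are constant, so f has degree 2.
Fitting a degree-2 polynomial gives f(k) = -8k² + 6k - 6.
Then f(-2) = -50.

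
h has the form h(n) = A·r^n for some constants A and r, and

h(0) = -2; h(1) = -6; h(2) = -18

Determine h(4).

-162

Consecutive ratio: -6/(-2) = 3, and -18/(-6) = 3, so r = 3.
Then A·3^0 = -2 gives A = -2, and h(n) = -2·3^n.
h(4) = -2·3^4 = -162.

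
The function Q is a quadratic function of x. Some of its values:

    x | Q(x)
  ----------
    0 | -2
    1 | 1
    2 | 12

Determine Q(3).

31

Write Q(x) = ax² + bx + c; the 3 given values yield a linear system in the 3 coefficients.
Solving, Q(x) = 4x² - x - 2.
Then Q(3) = 31.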